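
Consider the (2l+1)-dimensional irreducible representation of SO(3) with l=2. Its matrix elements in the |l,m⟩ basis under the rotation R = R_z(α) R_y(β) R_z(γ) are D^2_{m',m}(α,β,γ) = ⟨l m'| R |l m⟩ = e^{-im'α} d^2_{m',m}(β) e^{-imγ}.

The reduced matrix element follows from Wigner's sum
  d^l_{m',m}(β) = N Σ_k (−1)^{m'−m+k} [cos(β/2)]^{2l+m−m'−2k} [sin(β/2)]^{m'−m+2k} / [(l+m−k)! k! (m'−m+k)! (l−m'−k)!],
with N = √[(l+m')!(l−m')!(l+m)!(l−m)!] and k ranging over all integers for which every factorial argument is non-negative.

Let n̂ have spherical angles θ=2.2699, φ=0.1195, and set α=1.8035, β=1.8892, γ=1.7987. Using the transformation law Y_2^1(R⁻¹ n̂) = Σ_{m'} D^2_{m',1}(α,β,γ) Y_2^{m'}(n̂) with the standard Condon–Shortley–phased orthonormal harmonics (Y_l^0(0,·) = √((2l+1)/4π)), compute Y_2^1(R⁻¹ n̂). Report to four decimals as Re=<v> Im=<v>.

Re=0.0816 Im=0.0415

Need the full column D^2_{m',1} for m'=−2..2 at α=1.8035, β=1.8892, γ=1.7987.
cos(β/2)=0.586067, sin(β/2)=0.810263
d^2_{-2,1}: single k=3 term ⇒ +0.623526;  D = -0.146701+0.606023i
d^2_{-1,1}: k∈[2..3] ⇒ +0.676499 -0.431026 = +0.245474;  D = +0.245471+0.001178i
d^2_{0,1}: k∈[1..2] ⇒ +0.399524 -0.763660 = -0.364136;  D = +0.082271+0.354720i
d^2_{1,1}: k∈[0..1] ⇒ +0.117975 -0.676499 = -0.558525;  D = +0.500317-0.248260i
d^2_{2,1}: single k=0 term ⇒ -0.326210;  D = -0.208477-0.250899i
Y_2^{m'}(θ=2.2699,φ=0.1195) and Σ D·Y over m':
  (-0.1467+0.6060i)·(+0.2199-0.0536i)  (+0.2455+0.0012i)·(-0.3778+0.0454i)  (+0.0823+0.3547i)·(+0.0765+0.0000i)  (+0.5003-0.2483i)·(+0.3778+0.0454i)  (-0.2085-0.2509i)·(+0.2199+0.0536i)
Y_2^1(R⁻¹ n̂) = +0.081599+0.041481i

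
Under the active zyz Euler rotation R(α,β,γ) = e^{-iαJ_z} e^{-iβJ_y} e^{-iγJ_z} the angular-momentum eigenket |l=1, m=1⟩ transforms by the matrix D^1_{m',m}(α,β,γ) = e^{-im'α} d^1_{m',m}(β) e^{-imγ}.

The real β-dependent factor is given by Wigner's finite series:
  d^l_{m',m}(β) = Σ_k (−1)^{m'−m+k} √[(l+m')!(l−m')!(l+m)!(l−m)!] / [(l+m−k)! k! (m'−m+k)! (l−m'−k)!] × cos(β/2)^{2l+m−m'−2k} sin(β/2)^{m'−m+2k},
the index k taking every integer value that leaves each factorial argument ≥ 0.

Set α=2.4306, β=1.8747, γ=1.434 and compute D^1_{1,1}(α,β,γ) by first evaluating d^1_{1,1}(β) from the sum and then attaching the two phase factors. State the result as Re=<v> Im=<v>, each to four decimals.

Re=-0.2627 Im=0.2318

Split into d^1_{1,1}(β=1.8747) × two z-phases.
c=cos(1.8747/2)=0.591926, s=sin(1.8747/2)=0.805992; N=√[2·1·2·1]=2.000000
k∈{0} keeps every argument non-negative
  k=0: (−1)^0·2.0000/(2)·0.5919^2·0.8060^0 = +0.350376
d^1_{1,1}(1.8747) = +0.350376
Attach z-rotation phases: D = e^{-i(1)(2.4306)}·(+0.350376)·e^{-i(1)(1.434)} = -0.262719+0.231824i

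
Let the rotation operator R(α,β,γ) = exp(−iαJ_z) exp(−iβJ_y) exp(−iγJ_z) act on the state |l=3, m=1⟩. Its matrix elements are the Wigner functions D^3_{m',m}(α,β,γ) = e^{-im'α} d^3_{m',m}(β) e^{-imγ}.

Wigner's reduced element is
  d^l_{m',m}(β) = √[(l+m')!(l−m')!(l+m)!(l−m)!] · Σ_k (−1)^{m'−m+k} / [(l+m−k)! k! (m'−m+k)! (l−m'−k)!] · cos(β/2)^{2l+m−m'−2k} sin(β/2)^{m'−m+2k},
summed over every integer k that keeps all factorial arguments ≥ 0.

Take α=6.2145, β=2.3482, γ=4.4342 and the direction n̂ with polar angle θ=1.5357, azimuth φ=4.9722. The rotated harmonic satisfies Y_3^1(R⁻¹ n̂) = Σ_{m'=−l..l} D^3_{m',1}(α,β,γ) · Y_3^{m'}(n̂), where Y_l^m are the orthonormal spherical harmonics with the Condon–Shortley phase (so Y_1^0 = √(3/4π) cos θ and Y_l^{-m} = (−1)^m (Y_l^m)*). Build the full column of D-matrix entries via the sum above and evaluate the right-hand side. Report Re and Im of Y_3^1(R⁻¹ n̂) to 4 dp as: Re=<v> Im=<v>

Re=0.2497 Im=0.0047

Need the full column D^3_{m',1} for m'=−3..3 at α=6.2145, β=2.3482, γ=4.4342.
cos(β/2)=0.386373, sin(β/2)=0.922342
d^3_{-3,1}: single k=4 term ⇒ +0.418436;  D = -0.030157+0.417348i
d^3_{-2,1}: k∈[3..4] ⇒ +0.286239 -0.815583 = -0.529345;  D = +0.074295-0.524105i
d^3_{-1,1}: k∈[2..4] ⇒ +0.113753 -0.864317 +0.615677 = -0.134886;  D = +0.028053-0.131937i
d^3_{0,1}: k∈[1..3] ⇒ +0.027512 -0.470338 +0.893426 = +0.450600;  D = -0.123741+0.433277i
d^3_{1,1}: k∈[0..2] ⇒ +0.003327 -0.151671 +0.648238 = +0.499894;  D = -0.169944+0.470120i
d^3_{2,1}: k∈[0..1] ⇒ -0.025115 +0.286239 = +0.261124;  D = -0.105416+0.238900i
d^3_{3,1}: single k=0 term ⇒ +0.073427;  D = -0.034183+0.064985i
Y_3^{m'}(θ=1.5357,φ=4.9722) and Σ D·Y over m':
  (-0.0302+0.4173i)·(-0.2927-0.2962i)  (+0.0743-0.5241i)·(-0.0311+0.0178i)  (+0.0281-0.1319i)·(-0.0825-0.3102i)  (-0.1237+0.4333i)·(-0.0392+0.0000i)  (-0.1699+0.4701i)·(+0.0825-0.3102i)  (-0.1054+0.2389i)·(-0.0311-0.0178i)  (-0.0342+0.0650i)·(+0.2927-0.2962i)
Y_3^1(R⁻¹ n̂) = +0.249674+0.004659i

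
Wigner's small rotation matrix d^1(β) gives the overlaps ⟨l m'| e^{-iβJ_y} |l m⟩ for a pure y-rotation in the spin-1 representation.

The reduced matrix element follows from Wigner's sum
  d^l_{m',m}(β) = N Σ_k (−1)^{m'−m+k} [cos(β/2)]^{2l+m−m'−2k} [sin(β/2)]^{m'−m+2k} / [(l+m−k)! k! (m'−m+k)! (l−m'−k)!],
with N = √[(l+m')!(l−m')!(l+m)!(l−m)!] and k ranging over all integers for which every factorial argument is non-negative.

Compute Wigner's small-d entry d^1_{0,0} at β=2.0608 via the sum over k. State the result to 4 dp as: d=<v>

d^1_{0,0}(β=2.0608) via Wigner's sum:
Half-angle: c=0.514476, s=0.857505. N=√(1·1·1·1)=1.000000
k∈{0,1} keeps every argument non-negative
  k=0: (−1)^0·1.0000/(1)·0.5145^2·0.8575^0 = +0.264685
  k=1: (−1)^1·1.0000/(1)·0.5145^0·0.8575^2 = -0.735315
d^1_{0,0}(2.0608) = +0.264685 -0.735315 = -0.470629

d=-0.4706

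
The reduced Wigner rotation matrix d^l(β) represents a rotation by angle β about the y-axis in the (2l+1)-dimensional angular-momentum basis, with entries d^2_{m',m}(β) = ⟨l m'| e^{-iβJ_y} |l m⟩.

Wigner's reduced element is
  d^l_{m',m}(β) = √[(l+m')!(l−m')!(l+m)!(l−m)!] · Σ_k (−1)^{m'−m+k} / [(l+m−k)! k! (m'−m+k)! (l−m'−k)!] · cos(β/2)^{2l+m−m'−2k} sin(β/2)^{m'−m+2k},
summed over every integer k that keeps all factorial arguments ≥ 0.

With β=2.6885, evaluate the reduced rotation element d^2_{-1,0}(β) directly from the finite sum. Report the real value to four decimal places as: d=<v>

d=-0.4820

d^2_{-1,0}(β=2.6885) via Wigner's sum:
With c≡cos(β/2)=0.224613 and s≡sin(β/2)=0.974448, N=[1·6·2·2]^{1/2}=4.898979
The bounds max(0,m−m')=1 and min(l+m,l−m')=2 give 2 terms
  k=1: (−1)^0·4.8990/(2)·0.2246^3·0.9744^1 = +0.027048
  k=2: (−1)^1·4.8990/(2)·0.2246^1·0.9744^3 = -0.509081
d^2_{-1,0}(2.6885) = +0.027048 -0.509081 = -0.482033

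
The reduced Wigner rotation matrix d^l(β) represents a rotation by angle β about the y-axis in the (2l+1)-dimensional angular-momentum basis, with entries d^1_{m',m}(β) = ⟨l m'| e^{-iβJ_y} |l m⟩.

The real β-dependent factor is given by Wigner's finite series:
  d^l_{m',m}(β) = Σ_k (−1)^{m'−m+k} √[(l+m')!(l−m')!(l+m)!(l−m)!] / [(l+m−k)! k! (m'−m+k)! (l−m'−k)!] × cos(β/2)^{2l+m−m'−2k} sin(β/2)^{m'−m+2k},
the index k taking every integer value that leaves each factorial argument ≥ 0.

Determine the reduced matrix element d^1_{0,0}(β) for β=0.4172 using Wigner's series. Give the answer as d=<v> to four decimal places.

d^1_{0,0}(β=0.4172) via Wigner's sum:
c=cos(0.4172/2)=0.978322, s=sin(0.4172/2)=0.207090; N=√[1·1·1·1]=1.000000
Admissible k: 0..1 (factorial args all ≥0)
  k=0: (−1)^0·1.0000/(1)·0.9783^2·0.2071^0 = +0.957114
  k=1: (−1)^1·1.0000/(1)·0.9783^0·0.2071^2 = -0.042886
d^1_{0,0}(0.4172) = +0.957114 -0.042886 = +0.914227

d=0.9142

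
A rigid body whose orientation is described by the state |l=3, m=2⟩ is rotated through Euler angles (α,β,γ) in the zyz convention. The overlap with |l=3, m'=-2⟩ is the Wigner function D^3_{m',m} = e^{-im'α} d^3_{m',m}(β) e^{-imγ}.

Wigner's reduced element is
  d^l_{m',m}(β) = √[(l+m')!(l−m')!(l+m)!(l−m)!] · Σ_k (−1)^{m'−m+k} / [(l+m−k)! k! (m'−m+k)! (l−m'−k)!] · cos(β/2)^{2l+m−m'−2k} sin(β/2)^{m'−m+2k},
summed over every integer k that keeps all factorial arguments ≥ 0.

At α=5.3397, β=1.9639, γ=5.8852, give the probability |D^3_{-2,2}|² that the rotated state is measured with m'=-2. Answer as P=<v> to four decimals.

First d^3_{-2,2}(β=1.9639), then the phase factors e^{-i(-2)α} and e^{-i(2)γ}:
Half-angle: c=0.555402, s=0.831582. N=√(1·120·120·1)=120.000000
The bounds max(0,m−m')=4 and min(l+m,l−m')=5 give 2 terms
  k=4: (−1)^0·120.0000/(24)·0.5554^2·0.8316^4 = +0.737573
  k=5: (−1)^1·120.0000/(120)·0.5554^0·0.8316^6 = -0.330697
d^3_{-2,2}(1.9639) = +0.737573 -0.330697 = +0.406876
|D^3_{-2,2}|² = |d^3_{-2,2}(β)|² = (+0.406876)² = 0.165548 (the z-rotation phases have unit modulus)

P=0.1655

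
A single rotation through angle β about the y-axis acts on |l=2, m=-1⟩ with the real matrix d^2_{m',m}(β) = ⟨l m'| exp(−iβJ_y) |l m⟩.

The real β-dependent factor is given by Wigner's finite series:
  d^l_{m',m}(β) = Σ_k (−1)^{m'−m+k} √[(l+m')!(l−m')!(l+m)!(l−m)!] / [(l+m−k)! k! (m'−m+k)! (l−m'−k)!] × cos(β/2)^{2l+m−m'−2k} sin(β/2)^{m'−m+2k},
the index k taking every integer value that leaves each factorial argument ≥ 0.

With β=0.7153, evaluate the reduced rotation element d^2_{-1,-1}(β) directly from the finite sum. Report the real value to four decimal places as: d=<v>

d^2_{-1,-1}(β=0.7153) via Wigner's sum:
Half-angle: c=0.936722, s=0.350074. N=√(1·6·1·6)=6.000000
Admissible k: 0..1 (factorial args all ≥0)
  k=0: (−1)^0·6.0000/(6)·0.9367^4·0.3501^0 = +0.769915
  k=1: (−1)^1·6.0000/(2)·0.9367^2·0.3501^2 = -0.322598
d^2_{-1,-1}(0.7153) = +0.769915 -0.322598 = +0.447317

d=0.4473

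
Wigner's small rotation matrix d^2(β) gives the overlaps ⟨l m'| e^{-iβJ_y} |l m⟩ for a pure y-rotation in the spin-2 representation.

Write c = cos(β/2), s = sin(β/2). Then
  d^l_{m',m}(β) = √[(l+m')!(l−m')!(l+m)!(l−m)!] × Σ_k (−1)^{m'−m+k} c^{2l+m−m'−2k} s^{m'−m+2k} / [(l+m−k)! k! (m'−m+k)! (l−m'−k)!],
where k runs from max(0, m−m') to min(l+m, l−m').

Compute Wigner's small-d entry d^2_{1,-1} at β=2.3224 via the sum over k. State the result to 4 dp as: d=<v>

d=-0.3076

d^2_{1,-1}(β=2.3224) via Wigner's sum:
c=cos(2.3224/2)=0.398239, s=sin(2.3224/2)=0.917282; N=√[6·1·1·6]=6.000000
Admissible k: 0..1 (factorial args all ≥0)
  k=0: (−1)^2·6.0000/(2)·0.3982^2·0.9173^2 = +0.400327
  k=1: (−1)^3·6.0000/(6)·0.3982^0·0.9173^4 = -0.707963
d^2_{1,-1}(2.3224) = +0.400327 -0.707963 = -0.307637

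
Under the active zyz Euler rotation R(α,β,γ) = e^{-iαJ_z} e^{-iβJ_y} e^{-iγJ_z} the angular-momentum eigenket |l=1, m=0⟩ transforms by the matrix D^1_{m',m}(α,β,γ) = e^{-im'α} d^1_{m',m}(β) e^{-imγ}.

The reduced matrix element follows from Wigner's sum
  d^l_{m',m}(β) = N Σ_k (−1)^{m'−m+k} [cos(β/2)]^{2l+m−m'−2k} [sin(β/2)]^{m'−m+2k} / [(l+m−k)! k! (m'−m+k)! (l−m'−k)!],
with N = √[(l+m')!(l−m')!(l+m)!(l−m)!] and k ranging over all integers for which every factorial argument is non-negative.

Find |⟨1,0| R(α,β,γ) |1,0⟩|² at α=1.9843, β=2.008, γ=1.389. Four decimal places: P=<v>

P=0.1793

Split into d^1_{0,0}(β=2.008) × two z-phases.
With c≡cos(β/2)=0.536932 and s≡sin(β/2)=0.843625, N=[1·1·1·1]^{1/2}=1.000000
k∈{0,1} keeps every argument non-negative
  k=0: (−1)^0·1.0000/(1)·0.5369^2·0.8436^0 = +0.288296
  k=1: (−1)^1·1.0000/(1)·0.5369^0·0.8436^2 = -0.711704
d^1_{0,0}(2.008) = +0.288296 -0.711704 = -0.423408
|D^1_{0,0}|² = |d^1_{0,0}(β)|² = (-0.423408)² = 0.179274 (the z-rotation phases have unit modulus)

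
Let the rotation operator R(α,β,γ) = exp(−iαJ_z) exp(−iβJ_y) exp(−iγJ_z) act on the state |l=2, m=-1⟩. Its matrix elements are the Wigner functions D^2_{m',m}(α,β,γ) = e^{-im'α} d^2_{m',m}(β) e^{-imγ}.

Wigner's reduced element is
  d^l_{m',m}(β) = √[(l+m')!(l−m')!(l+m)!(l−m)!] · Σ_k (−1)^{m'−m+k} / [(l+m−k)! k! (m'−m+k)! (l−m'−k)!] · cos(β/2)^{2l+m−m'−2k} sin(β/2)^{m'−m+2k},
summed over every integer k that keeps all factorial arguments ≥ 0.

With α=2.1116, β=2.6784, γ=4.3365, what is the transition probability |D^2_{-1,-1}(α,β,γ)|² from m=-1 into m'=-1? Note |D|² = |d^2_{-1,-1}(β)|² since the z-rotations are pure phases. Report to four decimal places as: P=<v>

P=0.0216

D^2_{-1,-1}(2.1116,2.6784,4.3365) = e^{-i·-1·2.1116}·d^2_{-1,-1}(2.6784)·e^{-i·-1·4.3365}. Compute d first:
c=cos(2.6784/2)=0.229532, s=sin(2.6784/2)=0.973301; N=√[1·6·1·6]=6.000000
k: max(0,(-1)−(-1))=0 … min(2+(-1),2−(-1))=1
  k=0: (−1)^0·6.0000/(6)·0.2295^4·0.9733^0 = +0.002776
  k=1: (−1)^1·6.0000/(2)·0.2295^2·0.9733^2 = -0.149727
d^2_{-1,-1}(2.6784) = +0.002776 -0.149727 = -0.146951
|D^2_{-1,-1}|² = |d^2_{-1,-1}(β)|² = (-0.146951)² = 0.021595 (the z-rotation phases have unit modulus)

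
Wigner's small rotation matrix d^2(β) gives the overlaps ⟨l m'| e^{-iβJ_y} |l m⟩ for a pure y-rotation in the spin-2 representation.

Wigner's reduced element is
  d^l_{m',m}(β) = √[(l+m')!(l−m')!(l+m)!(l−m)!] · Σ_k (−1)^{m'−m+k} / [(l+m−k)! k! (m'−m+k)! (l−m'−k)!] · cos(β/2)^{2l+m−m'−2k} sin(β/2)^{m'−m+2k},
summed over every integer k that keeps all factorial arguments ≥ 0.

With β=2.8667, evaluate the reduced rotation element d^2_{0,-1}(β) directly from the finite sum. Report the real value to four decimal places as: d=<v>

d=0.3200

d^2_{0,-1}(β=2.8667) via Wigner's sum:
Half-angle: c=0.137014, s=0.990569. N=√(2·2·1·6)=4.898979
Admissible k: 0..1 (factorial args all ≥0)
  k=0: (−1)^1·4.8990/(2)·0.1370^3·0.9906^1 = -0.006241
  k=1: (−1)^2·4.8990/(2)·0.1370^1·0.9906^3 = +0.326208
d^2_{0,-1}(2.8667) = -0.006241 +0.326208 = +0.319967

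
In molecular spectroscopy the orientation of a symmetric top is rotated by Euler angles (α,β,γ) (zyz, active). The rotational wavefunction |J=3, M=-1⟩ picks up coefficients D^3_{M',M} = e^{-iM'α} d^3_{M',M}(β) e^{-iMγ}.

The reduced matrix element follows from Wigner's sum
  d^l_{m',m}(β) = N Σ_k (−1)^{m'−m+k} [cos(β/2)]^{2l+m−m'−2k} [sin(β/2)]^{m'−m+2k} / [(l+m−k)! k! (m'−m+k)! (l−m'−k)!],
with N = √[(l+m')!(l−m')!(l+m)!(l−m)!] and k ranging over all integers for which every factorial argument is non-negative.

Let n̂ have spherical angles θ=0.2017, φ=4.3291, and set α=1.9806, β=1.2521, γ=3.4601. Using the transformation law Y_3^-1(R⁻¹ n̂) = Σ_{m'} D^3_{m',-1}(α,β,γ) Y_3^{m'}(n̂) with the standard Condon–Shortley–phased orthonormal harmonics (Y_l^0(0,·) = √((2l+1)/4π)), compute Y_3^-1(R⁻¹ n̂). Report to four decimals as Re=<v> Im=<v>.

Need the full column D^3_{m',-1} for m'=−3..3 at α=1.9806, β=1.2521, γ=3.4601.
cos(β/2)=0.810348, sin(β/2)=0.585948
d^3_{-3,-1}: single k=2 term ⇒ +0.573392;  D = -0.573242+0.013117i
d^3_{-2,-1}: k∈[1..2] ⇒ +0.647468 -0.677054 = -0.029587;  D = -0.012406-0.026860i
d^3_{-1,-1}: k∈[0..2] ⇒ +0.283159 -1.184393 +0.464443 = -0.436791;  D = -0.290732+0.325977i
d^3_{0,-1}: k∈[0..2] ⇒ -0.709265 +1.112514 -0.193892 = +0.209357;  D = -0.198827-0.065560i
d^3_{1,-1}: k∈[0..2] ⇒ +0.888295 -0.619257 +0.040472 = +0.309509;  D = +0.028218+0.308221i
d^3_{2,-1}: k∈[0..1] ⇒ -0.677054 +0.176998 = -0.500056;  D = -0.438576+0.240222i
d^3_{3,-1}: single k=0 term ⇒ +0.299797;  D = -0.236857-0.183785i
Y_3^{m'}(θ=0.2017,φ=4.3291) and Σ D·Y over m':
  (-0.5732+0.0131i)·(+0.0031-0.0014i)  (-0.0124-0.0269i)·(-0.0289-0.0279i)  (-0.2907+0.3260i)·(-0.0920+0.2281i)  (-0.1988-0.0656i)·(+0.6579+0.0000i)  (+0.0282+0.3082i)·(+0.0920+0.2281i)  (-0.4386+0.2402i)·(-0.0289+0.0279i)  (-0.2369-0.1838i)·(-0.0031-0.0014i)
Y_3^-1(R⁻¹ n̂) = -0.241797-0.120993i

Re=-0.2418 Im=-0.1210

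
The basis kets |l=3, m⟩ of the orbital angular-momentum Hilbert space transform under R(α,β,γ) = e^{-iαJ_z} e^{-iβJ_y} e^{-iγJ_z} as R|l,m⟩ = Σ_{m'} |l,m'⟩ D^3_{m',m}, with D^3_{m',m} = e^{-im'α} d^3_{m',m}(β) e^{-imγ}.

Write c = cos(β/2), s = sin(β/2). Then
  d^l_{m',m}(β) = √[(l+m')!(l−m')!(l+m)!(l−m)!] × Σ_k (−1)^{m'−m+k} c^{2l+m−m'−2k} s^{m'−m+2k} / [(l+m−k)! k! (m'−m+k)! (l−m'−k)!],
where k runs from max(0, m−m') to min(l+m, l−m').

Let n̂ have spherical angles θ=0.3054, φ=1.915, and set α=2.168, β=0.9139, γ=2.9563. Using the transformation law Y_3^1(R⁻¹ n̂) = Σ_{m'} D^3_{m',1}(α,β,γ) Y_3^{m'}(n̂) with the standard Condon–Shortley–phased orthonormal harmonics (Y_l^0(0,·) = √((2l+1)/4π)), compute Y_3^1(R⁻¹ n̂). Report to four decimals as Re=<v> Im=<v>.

Re=-0.4124 Im=-0.1343

Need the full column D^3_{m',1} for m'=−3..3 at α=2.168, β=0.9139, γ=2.9563.
cos(β/2)=0.897402, sin(β/2)=0.441213
d^3_{-3,1}: single k=4 term ⇒ +0.118199;  D = -0.108585-0.046693i
d^3_{-2,1}: k∈[3..4] ⇒ +0.392588 -0.047449 = +0.345139;  D = +0.065554+0.338856i
d^3_{-1,1}: k∈[2..4] ⇒ +0.757525 -0.244151 +0.007377 = +0.520751;  D = +0.367157-0.369294i
d^3_{0,1}: k∈[1..3] ⇒ +0.889560 -0.645088 +0.051978 = +0.296450;  D = -0.291376-0.054616i
d^3_{1,1}: k∈[0..2] ⇒ +0.522304 -1.010033 +0.183113 = -0.304616;  D = -0.121957-0.279137i
d^3_{2,1}: k∈[0..1] ⇒ -0.812053 +0.392588 = -0.419465;  D = -0.223412+0.355019i
d^3_{3,1}: single k=0 term ⇒ +0.488980;  D = -0.488672+0.017366i
Y_3^{m'}(θ=0.3054,φ=1.915) and Σ D·Y over m':
  (-0.1086-0.0467i)·(+0.0097+0.0058i)  (+0.0656+0.3389i)·(-0.0680+0.0560i)  (+0.3672-0.3693i)·(-0.1163-0.3245i)  (-0.2914-0.0546i)·(+0.5509+0.0000i)  (-0.1220-0.2791i)·(+0.1163-0.3245i)  (-0.2234+0.3550i)·(-0.0680-0.0560i)  (-0.4887+0.0174i)·(-0.0097+0.0058i)
Y_3^1(R⁻¹ n̂) = -0.412357-0.134316i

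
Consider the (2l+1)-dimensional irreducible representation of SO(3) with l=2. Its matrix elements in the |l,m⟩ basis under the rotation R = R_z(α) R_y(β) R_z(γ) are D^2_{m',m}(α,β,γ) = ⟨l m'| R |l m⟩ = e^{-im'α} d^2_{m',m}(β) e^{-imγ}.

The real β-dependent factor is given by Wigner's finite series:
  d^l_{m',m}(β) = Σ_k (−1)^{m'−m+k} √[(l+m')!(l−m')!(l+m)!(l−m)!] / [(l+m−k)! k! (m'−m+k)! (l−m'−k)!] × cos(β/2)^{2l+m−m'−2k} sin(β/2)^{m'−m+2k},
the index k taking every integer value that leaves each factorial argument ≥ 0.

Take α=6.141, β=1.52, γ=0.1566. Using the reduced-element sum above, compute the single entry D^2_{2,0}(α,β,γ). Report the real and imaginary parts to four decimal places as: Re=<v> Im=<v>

First d^2_{2,0}(β=1.52), then the phase factors e^{-i(2)α} and e^{-i(0)γ}:
c=cos(1.52/2)=0.724836, s=sin(1.52/2)=0.688921; N=√[24·1·2·2]=9.797959
Admissible k: 0..0 (factorial args all ≥0)
  k=0: (−1)^2·9.7980/(4)·0.7248^2·0.6889^2 = +0.610794
d^2_{2,0}(1.52) = +0.610794
Phases: e^{-i·(2)·6.141}=+0.959838+0.280553i, e^{-i·(0)·0.1566}=+1.000000+0.000000i ⇒ D=+0.586263+0.171360i

Re=0.5863 Im=0.1714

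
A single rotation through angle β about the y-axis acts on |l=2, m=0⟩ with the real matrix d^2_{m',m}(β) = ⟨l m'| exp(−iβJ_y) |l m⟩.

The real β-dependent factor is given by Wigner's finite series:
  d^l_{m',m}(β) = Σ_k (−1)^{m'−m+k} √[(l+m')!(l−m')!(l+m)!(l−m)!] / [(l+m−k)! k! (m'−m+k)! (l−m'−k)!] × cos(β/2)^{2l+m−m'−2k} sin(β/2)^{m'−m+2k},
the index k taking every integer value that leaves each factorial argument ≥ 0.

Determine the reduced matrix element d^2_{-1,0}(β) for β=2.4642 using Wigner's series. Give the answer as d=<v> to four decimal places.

d=-0.5981

d^2_{-1,0}(β=2.4642) via Wigner's sum:
c=cos(2.4642/2)=0.332258, s=sin(2.4642/2)=0.943189; N=√[1·6·2·2]=4.898979
k∈{1,2} keeps every argument non-negative
  k=1: (−1)^0·4.8990/(2)·0.3323^3·0.9432^1 = +0.084742
  k=2: (−1)^1·4.8990/(2)·0.3323^1·0.9432^3 = -0.682883
d^2_{-1,0}(2.4642) = +0.084742 -0.682883 = -0.598141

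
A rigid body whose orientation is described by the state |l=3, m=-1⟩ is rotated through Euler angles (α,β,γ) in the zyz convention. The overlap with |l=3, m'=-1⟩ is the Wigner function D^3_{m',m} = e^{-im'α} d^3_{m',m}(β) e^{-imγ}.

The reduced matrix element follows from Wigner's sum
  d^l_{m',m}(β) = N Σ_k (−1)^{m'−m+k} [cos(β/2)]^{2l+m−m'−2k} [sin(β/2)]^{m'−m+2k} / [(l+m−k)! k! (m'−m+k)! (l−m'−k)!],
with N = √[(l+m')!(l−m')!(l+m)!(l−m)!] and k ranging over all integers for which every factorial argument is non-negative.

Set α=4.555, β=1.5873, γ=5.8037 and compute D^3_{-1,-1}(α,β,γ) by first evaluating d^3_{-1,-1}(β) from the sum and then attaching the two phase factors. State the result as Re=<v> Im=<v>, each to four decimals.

First d^3_{-1,-1}(β=1.5873), then the phase factors e^{-i(-1)α} and e^{-i(-1)γ}:
c=cos(1.5873/2)=0.701248, s=sin(1.5873/2)=0.712918; N=√[2·24·2·24]=48.000000
Admissible k: 0..2 (factorial args all ≥0)
  k=0: (−1)^0·48.0000/(48)·0.7012^6·0.7129^0 = +0.118913
  k=1: (−1)^1·48.0000/(6)·0.7012^4·0.7129^2 = -0.983229
  k=2: (−1)^2·48.0000/(8)·0.7012^2·0.7129^4 = +0.762170
d^3_{-1,-1}(1.5873) = +0.118913 -0.983229 +0.762170 = -0.102147
Attach z-rotation phases: D = e^{-i(-1)(4.555)}·(-0.102147)·e^{-i(-1)(5.8037)} = +0.060745+0.082122i

Re=0.0607 Im=0.0821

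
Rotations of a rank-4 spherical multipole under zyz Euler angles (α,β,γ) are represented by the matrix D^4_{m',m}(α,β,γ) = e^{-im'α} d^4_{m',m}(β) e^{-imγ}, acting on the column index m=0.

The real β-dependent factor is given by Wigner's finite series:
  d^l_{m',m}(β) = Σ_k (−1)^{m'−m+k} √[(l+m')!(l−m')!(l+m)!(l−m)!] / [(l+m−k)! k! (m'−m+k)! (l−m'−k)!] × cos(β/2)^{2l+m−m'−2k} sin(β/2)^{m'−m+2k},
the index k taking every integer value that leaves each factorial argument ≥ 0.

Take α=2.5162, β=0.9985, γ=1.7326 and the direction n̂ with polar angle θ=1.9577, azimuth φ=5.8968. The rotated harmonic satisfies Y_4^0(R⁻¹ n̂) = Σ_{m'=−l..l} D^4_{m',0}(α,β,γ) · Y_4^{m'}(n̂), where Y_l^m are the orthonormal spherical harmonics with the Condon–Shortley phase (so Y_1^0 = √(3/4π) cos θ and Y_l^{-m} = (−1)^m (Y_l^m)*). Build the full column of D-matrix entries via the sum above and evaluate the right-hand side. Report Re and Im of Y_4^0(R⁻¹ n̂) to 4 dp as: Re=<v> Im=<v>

Re=0.5424 Im=0.0000

Need the full column D^4_{m',0} for m'=−4..4 at α=2.5162, β=0.9985, γ=1.7326.
cos(β/2)=0.877942, sin(β/2)=0.478767
d^4_{-4,0}: single k=4 term ⇒ +0.261162;  D = -0.209473-0.155969i
d^4_{-3,0}: k∈[3..4] ⇒ +0.677277 -0.201411 = +0.475866;  D = +0.143072+0.453848i
d^4_{-2,0}: k∈[2..4] ⇒ +0.995783 -0.789679 +0.088064 = +0.294168;  D = +0.092538-0.279234i
d^4_{-1,0}: k∈[1..4] ⇒ +0.860795 -1.535919 +0.456757 -0.022639 = -0.241005;  D = +0.195391-0.141088i
d^4_{0,0}: k∈[0..4] ⇒ +0.352961 -1.679436 +1.123733 -0.148524 +0.002761 = -0.348506;  D = -0.348506+0.000000i
d^4_{1,0}: k∈[0..3] ⇒ -0.860795 +1.535919 -0.456757 +0.022639 = +0.241005;  D = -0.195391-0.141088i
d^4_{2,0}: k∈[0..2] ⇒ +0.995783 -0.789679 +0.088064 = +0.294168;  D = +0.092538+0.279234i
d^4_{3,0}: k∈[0..1] ⇒ -0.677277 +0.201411 = -0.475866;  D = -0.143072+0.453848i
d^4_{4,0}: single k=0 term ⇒ +0.261162;  D = -0.209473+0.155969i
Y_4^{m'}(θ=1.9577,φ=5.8968) and Σ D·Y over m':
  (-0.2095-0.1560i)·(+0.0082+0.3254i)  (+0.1431+0.4538i)·(-0.1501-0.3438i)  (+0.0925-0.2792i)·(-0.0007-0.0007i)  (+0.1954-0.1411i)·(+0.3068+0.1248i)  (-0.3485+0.0000i)·(-0.0594+0.0000i)  (-0.1954-0.1411i)·(-0.3068+0.1248i)  (+0.0925+0.2792i)·(-0.0007+0.0007i)  (-0.1431+0.4538i)·(+0.1501-0.3438i)  (-0.2095+0.1560i)·(+0.0082-0.3254i)
Y_4^0(R⁻¹ n̂) = +0.542448+0.000000i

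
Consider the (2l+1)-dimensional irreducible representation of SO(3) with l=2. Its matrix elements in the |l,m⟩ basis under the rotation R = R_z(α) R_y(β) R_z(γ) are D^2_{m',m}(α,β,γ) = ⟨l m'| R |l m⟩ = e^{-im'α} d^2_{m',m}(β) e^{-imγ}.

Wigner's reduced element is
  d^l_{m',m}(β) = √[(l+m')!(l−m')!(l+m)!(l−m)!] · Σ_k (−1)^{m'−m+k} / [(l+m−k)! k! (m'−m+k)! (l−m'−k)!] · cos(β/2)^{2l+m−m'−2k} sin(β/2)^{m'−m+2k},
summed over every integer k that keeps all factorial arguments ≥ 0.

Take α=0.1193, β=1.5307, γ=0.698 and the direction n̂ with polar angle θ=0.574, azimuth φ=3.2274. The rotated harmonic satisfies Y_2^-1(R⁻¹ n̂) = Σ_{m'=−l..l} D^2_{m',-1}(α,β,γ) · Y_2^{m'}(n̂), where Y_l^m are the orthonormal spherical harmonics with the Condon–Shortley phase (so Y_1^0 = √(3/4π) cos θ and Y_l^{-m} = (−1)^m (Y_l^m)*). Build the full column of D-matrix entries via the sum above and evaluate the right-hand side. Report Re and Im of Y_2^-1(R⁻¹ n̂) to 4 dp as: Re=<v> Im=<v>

Need the full column D^2_{m',-1} for m'=−2..2 at α=0.1193, β=1.5307, γ=0.698.
cos(β/2)=0.721140, sin(β/2)=0.692789
d^2_{-2,-1}: single k=1 term ⇒ +0.519625;  D = +0.307893+0.418583i
d^2_{-1,-1}: k∈[0..1] ⇒ +0.270445 -0.748795 = -0.478350;  D = -0.327284-0.348861i
d^2_{0,-1}: k∈[0..1] ⇒ -0.636408 +0.587353 = -0.049055;  D = -0.037583-0.031527i
d^2_{1,-1}: k∈[0..1] ⇒ +0.748795 -0.230359 = +0.518436;  D = +0.434021+0.283551i
d^2_{2,-1}: single k=0 term ⇒ -0.479571;  D = -0.429849-0.212647i
Y_2^{m'}(θ=0.574,φ=3.2274) and Σ D·Y over m':
  (+0.3079+0.4186i)·(+0.1122-0.0194i)  (-0.3273-0.3489i)·(-0.3510+0.0302i)  (-0.0376-0.0315i)·(+0.3518+0.0000i)  (+0.4340+0.2836i)·(+0.3510+0.0302i)  (-0.4298-0.2126i)·(+0.1122+0.0194i)
Y_2^-1(R⁻¹ n̂) = +0.254533+0.222846i

Re=0.2545 Im=0.2228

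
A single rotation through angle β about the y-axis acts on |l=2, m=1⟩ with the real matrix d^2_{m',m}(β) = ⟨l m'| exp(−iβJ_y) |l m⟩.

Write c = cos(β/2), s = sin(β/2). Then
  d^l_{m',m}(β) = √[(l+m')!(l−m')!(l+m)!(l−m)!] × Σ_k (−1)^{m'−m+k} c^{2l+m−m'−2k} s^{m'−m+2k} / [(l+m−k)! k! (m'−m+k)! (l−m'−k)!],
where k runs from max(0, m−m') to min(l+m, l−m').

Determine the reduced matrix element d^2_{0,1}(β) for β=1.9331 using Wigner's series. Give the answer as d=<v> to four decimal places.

d^2_{0,1}(β=1.9331) via Wigner's sum:
Half-angle: c=0.568142, s=0.822931. N=√(2·2·6·1)=4.898979
k∈{1,2} keeps every argument non-negative
  k=1: (−1)^0·4.8990/(2)·0.5681^3·0.8229^1 = +0.369666
  k=2: (−1)^1·4.8990/(2)·0.5681^1·0.8229^3 = -0.775572
d^2_{0,1}(1.9331) = +0.369666 -0.775572 = -0.405906

d=-0.4059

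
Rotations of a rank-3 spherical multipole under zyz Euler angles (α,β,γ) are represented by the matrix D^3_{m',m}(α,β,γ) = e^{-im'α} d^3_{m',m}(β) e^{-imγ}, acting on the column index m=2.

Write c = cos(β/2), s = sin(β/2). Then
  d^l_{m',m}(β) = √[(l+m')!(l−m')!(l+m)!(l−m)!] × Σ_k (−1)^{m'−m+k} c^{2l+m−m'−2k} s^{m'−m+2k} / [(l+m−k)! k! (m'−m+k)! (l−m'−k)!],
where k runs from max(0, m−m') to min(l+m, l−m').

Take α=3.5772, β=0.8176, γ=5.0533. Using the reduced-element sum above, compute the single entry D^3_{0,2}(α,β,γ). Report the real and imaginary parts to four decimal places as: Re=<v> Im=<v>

D^3_{0,2}(3.5772,0.8176,5.0533) = e^{-i·0·3.5772}·d^3_{0,2}(0.8176)·e^{-i·2·5.0533}. Compute d first:
Half-angle: c=0.917598, s=0.397508. N=√(6·6·120·1)=65.726707
k∈{2,3} keeps every argument non-negative
  k=2: (−1)^0·65.7267/(12)·0.9176^4·0.3975^2 = +0.613570
  k=3: (−1)^1·65.7267/(12)·0.9176^2·0.3975^4 = -0.115147
d^3_{0,2}(0.8176) = +0.613570 -0.115147 = +0.498423
Attach z-rotation phases: D = e^{-i(0)(3.5772)}·(+0.498423)·e^{-i(2)(5.0533)} = -0.386989+0.314111i

Re=-0.3870 Im=0.3141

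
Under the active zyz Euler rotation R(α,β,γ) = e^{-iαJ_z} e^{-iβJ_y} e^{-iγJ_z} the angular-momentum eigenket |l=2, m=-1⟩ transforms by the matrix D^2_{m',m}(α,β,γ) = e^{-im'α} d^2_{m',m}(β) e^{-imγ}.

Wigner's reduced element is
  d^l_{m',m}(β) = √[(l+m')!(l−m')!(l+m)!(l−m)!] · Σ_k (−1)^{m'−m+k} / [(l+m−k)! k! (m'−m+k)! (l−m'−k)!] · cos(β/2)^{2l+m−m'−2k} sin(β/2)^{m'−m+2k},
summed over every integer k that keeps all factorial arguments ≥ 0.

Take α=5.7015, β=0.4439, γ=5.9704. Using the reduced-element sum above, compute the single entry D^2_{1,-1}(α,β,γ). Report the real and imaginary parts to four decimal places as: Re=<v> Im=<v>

Re=0.1311 Im=0.0361

First d^2_{1,-1}(β=0.4439), then the phase factors e^{-i(1)α} and e^{-i(-1)γ}:
With c≡cos(β/2)=0.975470 and s≡sin(β/2)=0.220132, N=[6·1·1·6]^{1/2}=6.000000
Admissible k: 0..1 (factorial args all ≥0)
  k=0: (−1)^2·6.0000/(2)·0.9755^2·0.2201^2 = +0.138330
  k=1: (−1)^3·6.0000/(6)·0.9755^0·0.2201^4 = -0.002348
d^2_{1,-1}(0.4439) = +0.138330 -0.002348 = +0.135982
Attach z-rotation phases: D = e^{-i(1)(5.7015)}·(+0.135982)·e^{-i(-1)(5.9704)} = +0.131095+0.036126i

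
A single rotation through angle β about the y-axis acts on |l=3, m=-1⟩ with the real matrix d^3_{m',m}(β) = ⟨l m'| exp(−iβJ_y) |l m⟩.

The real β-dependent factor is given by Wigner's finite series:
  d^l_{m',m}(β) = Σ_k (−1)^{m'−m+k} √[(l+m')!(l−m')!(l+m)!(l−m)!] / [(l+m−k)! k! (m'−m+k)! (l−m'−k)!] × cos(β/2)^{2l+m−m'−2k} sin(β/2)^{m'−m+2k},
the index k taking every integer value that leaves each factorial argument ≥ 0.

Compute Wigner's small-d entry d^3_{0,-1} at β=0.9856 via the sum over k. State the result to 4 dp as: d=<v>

d=-0.1897

d^3_{0,-1}(β=0.9856) via Wigner's sum:
c=cos(0.9856/2)=0.881012, s=sin(0.9856/2)=0.473095; N=√[6·6·2·24]=41.569219
k∈{0,1,2} keeps every argument non-negative
  k=0: (−1)^1·41.5692/(12)·0.8810^5·0.4731^1 = -0.869855
  k=1: (−1)^2·41.5692/(4)·0.8810^3·0.4731^3 = +0.752490
  k=2: (−1)^3·41.5692/(12)·0.8810^1·0.4731^5 = -0.072329
d^3_{0,-1}(0.9856) = -0.869855 +0.752490 -0.072329 = -0.189694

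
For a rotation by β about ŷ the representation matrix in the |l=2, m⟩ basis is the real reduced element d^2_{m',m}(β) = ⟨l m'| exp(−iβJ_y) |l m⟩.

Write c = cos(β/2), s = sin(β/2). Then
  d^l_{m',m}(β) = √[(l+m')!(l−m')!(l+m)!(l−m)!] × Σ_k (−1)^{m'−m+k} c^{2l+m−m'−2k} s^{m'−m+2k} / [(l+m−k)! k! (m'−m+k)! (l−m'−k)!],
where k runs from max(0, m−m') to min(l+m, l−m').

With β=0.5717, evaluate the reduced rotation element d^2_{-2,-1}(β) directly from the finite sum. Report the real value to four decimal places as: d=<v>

d=0.4980

d^2_{-2,-1}(β=0.5717) via Wigner's sum:
Half-angle: c=0.959422, s=0.281973. N=√(1·24·1·6)=12.000000
k∈{1} keeps every argument non-negative
  k=1: (−1)^0·12.0000/(6)·0.9594^3·0.2820^1 = +0.498043
d^2_{-2,-1}(0.5717) = +0.498043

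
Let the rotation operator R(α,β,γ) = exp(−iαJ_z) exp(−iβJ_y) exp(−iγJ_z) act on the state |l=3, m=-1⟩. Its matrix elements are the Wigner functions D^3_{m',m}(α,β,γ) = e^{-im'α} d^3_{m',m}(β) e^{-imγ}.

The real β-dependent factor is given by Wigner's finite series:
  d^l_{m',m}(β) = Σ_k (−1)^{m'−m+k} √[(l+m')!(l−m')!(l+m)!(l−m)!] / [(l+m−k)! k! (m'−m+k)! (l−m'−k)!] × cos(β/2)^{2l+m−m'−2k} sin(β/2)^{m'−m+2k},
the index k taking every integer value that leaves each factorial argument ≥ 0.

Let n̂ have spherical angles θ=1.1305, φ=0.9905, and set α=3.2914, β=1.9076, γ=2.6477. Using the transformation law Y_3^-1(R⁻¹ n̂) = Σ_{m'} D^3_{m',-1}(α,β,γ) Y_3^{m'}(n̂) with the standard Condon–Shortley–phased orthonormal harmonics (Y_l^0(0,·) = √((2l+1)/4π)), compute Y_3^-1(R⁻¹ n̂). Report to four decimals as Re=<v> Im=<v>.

Need the full column D^3_{m',-1} for m'=−3..3 at α=3.2914, β=1.9076, γ=2.6477.
cos(β/2)=0.578588, sin(β/2)=0.815620
d^3_{-3,-1}: single k=2 term ⇒ +0.288735;  D = +0.288449-0.012836i
d^3_{-2,-1}: k∈[1..2] ⇒ +0.167238 -0.664663 = -0.497425;  D = +0.488068-0.096032i
d^3_{-1,-1}: k∈[0..2] ⇒ +0.037516 -0.596408 +0.888877 = +0.329985;  D = +0.310643-0.111316i
d^3_{0,-1}: k∈[0..2] ⇒ -0.183200 +1.092153 -0.723435 = +0.185519;  D = -0.163348+0.087946i
d^3_{1,-1}: k∈[0..2] ⇒ +0.447306 -1.185169 +0.294393 = -0.443470;  D = -0.354723+0.266153i
d^3_{2,-1}: k∈[0..1] ⇒ -0.664663 +0.660403 = -0.004261;  D = +0.002988-0.003037i
d^3_{3,-1}: single k=0 term ⇒ +0.573767;  D = +0.336863-0.464470i
Y_3^{m'}(θ=1.1305,φ=0.9905) and Σ D·Y over m':
  (+0.2884-0.0128i)·(-0.3044-0.0523i)  (+0.4881-0.0960i)·(-0.1422-0.3269i)  (+0.3106-0.1113i)·(-0.0147+0.0224i)  (-0.1633+0.0879i)·(-0.3327+0.0000i)  (-0.3547+0.2662i)·(+0.0147+0.0224i)  (+0.0030-0.0030i)·(-0.1422+0.3269i)  (+0.3369-0.4645i)·(+0.3044-0.0523i)
Y_3^-1(R⁻¹ n̂) = -0.069333-0.339355i

Re=-0.0693 Im=-0.3394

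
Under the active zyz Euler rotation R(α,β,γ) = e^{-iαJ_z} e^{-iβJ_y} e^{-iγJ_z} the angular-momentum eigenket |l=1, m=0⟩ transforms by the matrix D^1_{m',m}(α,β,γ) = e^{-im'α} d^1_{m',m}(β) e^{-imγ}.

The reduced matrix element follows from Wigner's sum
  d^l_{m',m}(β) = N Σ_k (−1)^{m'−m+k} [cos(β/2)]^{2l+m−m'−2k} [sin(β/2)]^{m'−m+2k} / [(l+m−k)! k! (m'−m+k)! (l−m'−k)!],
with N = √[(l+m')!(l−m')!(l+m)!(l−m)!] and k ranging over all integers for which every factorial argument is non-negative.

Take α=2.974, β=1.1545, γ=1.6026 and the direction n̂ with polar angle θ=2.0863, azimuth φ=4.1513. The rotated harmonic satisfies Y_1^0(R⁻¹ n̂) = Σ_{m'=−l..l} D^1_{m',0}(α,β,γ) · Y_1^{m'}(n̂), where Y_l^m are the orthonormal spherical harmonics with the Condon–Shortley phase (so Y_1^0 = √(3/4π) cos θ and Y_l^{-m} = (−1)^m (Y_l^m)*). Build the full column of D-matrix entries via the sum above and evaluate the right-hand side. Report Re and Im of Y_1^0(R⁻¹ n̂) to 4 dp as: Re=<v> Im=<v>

Need the full column D^1_{m',0} for m'=−1..1 at α=2.974, β=1.1545, γ=1.6026.
cos(β/2)=0.837967, sin(β/2)=0.545722
d^1_{-1,0}: single k=1 term ⇒ +0.646715;  D = -0.637654+0.107878i
d^1_{0,0}: k∈[0..1] ⇒ +0.702188 -0.297812 = +0.404376;  D = +0.404376+0.000000i
d^1_{1,0}: single k=0 term ⇒ -0.646715;  D = +0.637654+0.107878i
Y_1^{m'}(θ=2.0863,φ=4.1513) and Σ D·Y over m':
  (-0.6377+0.1079i)·(-0.1599+0.2545i)  (+0.4044+0.0000i)·(-0.2409+0.0000i)  (+0.6377+0.1079i)·(+0.1599+0.2545i)
Y_1^0(R⁻¹ n̂) = +0.051672+0.000000i

Re=0.0517 Im=0.0000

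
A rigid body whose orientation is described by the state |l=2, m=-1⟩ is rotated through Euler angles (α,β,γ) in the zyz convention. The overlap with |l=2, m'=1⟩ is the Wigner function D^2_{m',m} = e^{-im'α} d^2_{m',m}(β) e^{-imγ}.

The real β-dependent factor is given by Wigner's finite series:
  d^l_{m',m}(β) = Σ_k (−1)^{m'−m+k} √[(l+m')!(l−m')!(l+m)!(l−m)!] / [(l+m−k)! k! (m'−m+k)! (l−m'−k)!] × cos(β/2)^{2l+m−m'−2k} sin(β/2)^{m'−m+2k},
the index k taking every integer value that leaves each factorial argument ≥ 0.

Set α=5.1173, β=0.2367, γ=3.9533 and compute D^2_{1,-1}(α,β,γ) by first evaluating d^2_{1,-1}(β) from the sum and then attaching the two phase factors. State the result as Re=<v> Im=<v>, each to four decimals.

Re=0.0162 Im=-0.0377

First d^2_{1,-1}(β=0.2367), then the phase factors e^{-i(1)α} and e^{-i(-1)γ}:
Half-angle: c=0.993005, s=0.118074. N=√(6·1·1·6)=6.000000
The bounds max(0,m−m')=0 and min(l+m,l−m')=1 give 2 terms
  k=0: (−1)^2·6.0000/(2)·0.9930^2·0.1181^2 = +0.041241
  k=1: (−1)^3·6.0000/(6)·0.9930^0·0.1181^4 = -0.000194
d^2_{1,-1}(0.2367) = +0.041241 -0.000194 = +0.041047
D = (+0.393937+0.919137i)·(+0.041047)·(-0.688261-0.725463i) = +0.016241-0.037697i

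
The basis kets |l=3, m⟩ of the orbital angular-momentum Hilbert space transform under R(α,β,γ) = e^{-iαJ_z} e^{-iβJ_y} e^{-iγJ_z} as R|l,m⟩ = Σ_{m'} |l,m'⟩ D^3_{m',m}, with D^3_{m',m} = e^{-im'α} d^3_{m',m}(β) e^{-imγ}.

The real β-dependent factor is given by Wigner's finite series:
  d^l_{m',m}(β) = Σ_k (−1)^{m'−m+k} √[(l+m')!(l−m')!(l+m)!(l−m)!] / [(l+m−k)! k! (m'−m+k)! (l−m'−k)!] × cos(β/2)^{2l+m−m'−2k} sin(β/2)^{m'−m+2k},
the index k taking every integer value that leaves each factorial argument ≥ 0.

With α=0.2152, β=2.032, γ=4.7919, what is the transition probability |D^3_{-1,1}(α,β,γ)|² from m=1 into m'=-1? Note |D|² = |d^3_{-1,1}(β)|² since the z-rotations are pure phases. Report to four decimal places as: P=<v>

Split into d^3_{-1,1}(β=2.032) × two z-phases.
With c≡cos(β/2)=0.526770 and s≡sin(β/2)=0.850008, N=[2·24·24·2]^{1/2}=48.000000
k∈{2,3,4} keeps every argument non-negative
  k=2: (−1)^0·48.0000/(8)·0.5268^4·0.8500^2 = +0.333796
  k=3: (−1)^1·48.0000/(6)·0.5268^2·0.8500^4 = -1.158841
  k=4: (−1)^2·48.0000/(48)·0.5268^0·0.8500^6 = +0.377170
d^3_{-1,1}(2.032) = +0.333796 -1.158841 +0.377170 = -0.447874
|D^3_{-1,1}|² = |d^3_{-1,1}(β)|² = (-0.447874)² = 0.200592 (the z-rotation phases have unit modulus)

P=0.2006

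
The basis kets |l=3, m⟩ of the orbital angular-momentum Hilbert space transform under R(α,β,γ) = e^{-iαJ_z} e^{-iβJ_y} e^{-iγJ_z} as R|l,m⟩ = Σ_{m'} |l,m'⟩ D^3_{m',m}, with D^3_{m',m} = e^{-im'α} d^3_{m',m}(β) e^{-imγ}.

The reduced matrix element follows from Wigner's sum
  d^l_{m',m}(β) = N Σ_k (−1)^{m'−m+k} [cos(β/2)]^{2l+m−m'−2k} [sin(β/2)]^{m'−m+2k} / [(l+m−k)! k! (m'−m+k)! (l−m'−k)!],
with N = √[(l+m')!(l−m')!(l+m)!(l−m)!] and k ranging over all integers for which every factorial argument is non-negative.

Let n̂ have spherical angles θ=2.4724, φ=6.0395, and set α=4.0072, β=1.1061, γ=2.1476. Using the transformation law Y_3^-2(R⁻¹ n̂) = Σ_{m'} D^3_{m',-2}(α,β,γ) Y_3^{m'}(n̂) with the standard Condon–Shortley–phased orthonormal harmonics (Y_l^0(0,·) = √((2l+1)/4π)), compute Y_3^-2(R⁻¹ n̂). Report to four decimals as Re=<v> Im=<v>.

Need the full column D^3_{m',-2} for m'=−3..3 at α=4.0072, β=1.1061, γ=2.1476.
cos(β/2)=0.850926, sin(β/2)=0.525285
d^3_{-3,-2}: single k=1 term ⇒ +0.574025;  D = -0.470880-0.328292i
d^3_{-2,-2}: k∈[0..1] ⇒ +0.379622 -0.723316 = -0.343693;  D = -0.332425+0.087284i
d^3_{-1,-2}: k∈[0..1] ⇒ -0.741063 +0.564795 = -0.176267;  D = +0.076419-0.158841i
d^3_{0,-2}: k∈[0..1] ⇒ +0.792353 -0.301943 = +0.490410;  D = -0.198710-0.448348i
d^3_{1,-2}: k∈[0..1] ⇒ -0.564795 +0.107614 = -0.457182;  D = -0.438352-0.129856i
d^3_{2,-2}: k∈[0..1] ⇒ +0.275635 -0.021007 = +0.254627;  D = -0.213320+0.139032i
d^3_{3,-2}: single k=0 term ⇒ -0.083357;  D = -0.010606+0.082680i
Y_3^{m'}(θ=2.4724,φ=6.0395) and Σ D·Y over m':
  (-0.4709-0.3283i)·(+0.0742+0.0665i)  (-0.3324+0.0873i)·(-0.2726-0.1445i)  (+0.0764-0.1588i)·(+0.4039+0.1004i)  (-0.1987-0.4483i)·(-0.0222+0.0000i)  (-0.4384-0.1299i)·(-0.4039+0.1004i)  (-0.2133+0.1390i)·(-0.2726+0.1445i)  (-0.0106+0.0827i)·(-0.0742+0.0665i)
Y_3^-2(R⁻¹ n̂) = +0.364775-0.145074i

Re=0.3648 Im=-0.1451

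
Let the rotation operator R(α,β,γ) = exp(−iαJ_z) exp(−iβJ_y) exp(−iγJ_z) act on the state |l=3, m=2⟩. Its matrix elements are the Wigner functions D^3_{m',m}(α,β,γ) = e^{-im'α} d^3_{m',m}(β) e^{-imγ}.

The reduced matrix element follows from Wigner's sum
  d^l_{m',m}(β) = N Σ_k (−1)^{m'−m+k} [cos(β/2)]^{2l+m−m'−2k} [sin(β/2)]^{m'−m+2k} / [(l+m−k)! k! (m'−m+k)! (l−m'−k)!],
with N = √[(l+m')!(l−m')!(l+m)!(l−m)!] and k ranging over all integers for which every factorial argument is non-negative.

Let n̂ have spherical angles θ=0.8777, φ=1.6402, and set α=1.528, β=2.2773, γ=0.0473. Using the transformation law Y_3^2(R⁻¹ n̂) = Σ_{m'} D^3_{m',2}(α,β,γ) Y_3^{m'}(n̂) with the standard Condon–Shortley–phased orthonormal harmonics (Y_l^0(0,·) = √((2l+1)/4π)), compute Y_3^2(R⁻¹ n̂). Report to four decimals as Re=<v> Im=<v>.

Re=0.1596 Im=-0.0441

Need the full column D^3_{m',2} for m'=−3..3 at α=1.528, β=2.2773, γ=0.0473.
cos(β/2)=0.418821, sin(β/2)=0.908069
d^3_{-3,2}: single k=5 term ⇒ +0.633429;  D = -0.140080-0.617746i
d^3_{-2,2}: k∈[4..5] ⇒ +0.596351 -0.560677 = +0.035673;  D = -0.035096+0.006393i
d^3_{-1,2}: k∈[3..4] ⇒ +0.347913 -0.817753 = -0.469840;  D = -0.064351-0.465412i
d^3_{0,2}: k∈[2..3] ⇒ +0.138967 -0.653269 = -0.514303;  D = -0.512003+0.048580i
d^3_{1,2}: k∈[1..2] ⇒ +0.037005 -0.347913 = -0.310908;  D = +0.016099+0.310491i
d^3_{2,2}: k∈[0..1] ⇒ +0.005397 -0.126859 = -0.121462;  D = +0.121457-0.001094i
d^3_{3,2}: single k=0 term ⇒ -0.028664;  D = +0.000968-0.028648i
Y_3^{m'}(θ=0.8777,φ=1.6402) and Σ D·Y over m':
  (-0.1401-0.6177i)·(+0.0393+0.1858i)  (-0.0351+0.0064i)·(-0.3827+0.0535i)  (-0.0644-0.4654i)·(-0.0179-0.2582i)  (-0.5120+0.0486i)·(-0.2286+0.0000i)  (+0.0161+0.3105i)·(+0.0179-0.2582i)  (+0.1215-0.0011i)·(-0.3827-0.0535i)  (+0.0010-0.0286i)·(-0.0393+0.1858i)
Y_3^2(R⁻¹ n̂) = +0.159635-0.044099i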